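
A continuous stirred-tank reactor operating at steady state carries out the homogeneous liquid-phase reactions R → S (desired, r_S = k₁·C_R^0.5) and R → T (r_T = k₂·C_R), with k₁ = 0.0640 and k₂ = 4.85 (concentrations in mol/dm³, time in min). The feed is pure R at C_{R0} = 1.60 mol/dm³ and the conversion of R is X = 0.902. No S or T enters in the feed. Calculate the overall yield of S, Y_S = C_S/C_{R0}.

0.0291

Exit C_R = C_{R0}(1−X) = 1.60×0.0980 = 0.1568 mol/dm³.
A CSTR operates uniformly at the exit composition, giving r_S = 0.02534 and r_T = 0.7605 (each k·C_R^n at C_R = 0.1568).
Fraction of consumed R going to S: r_S/(r_S+r_T) = 0.03225.
C_S = 0.03225·C_{R0}·X = 0.03225×1.60×0.902 = 0.0465 mol/dm³; Y_S = C_S/C_{R0} = 0.0291.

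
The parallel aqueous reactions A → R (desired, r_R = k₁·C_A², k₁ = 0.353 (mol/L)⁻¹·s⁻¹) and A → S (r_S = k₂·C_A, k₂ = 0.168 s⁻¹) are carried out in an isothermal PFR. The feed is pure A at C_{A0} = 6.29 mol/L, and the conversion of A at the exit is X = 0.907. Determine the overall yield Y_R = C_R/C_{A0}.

0.767

C_A = C_{A0}(1−X) = 0.5850 mol/L.
Along a PFR/batch, dC_S/dC_A = −r_S/(r_R+r_S) = −k₂/(k₂+k₁·C_A).
Integrating from C_{A0} to C_A: C_S = (0.168/0.353)·ln[(0.168+0.353·6.29)/(0.168+0.353·0.585)] = 0.4759·ln(2.388/0.3745) = 0.8818 mol/L.
Then C_R = (C_{A0}−C_A) − C_S = 5.705 − 0.8818 = 4.823 mol/L.
Y_R = C_R/C_{A0} = 4.823/6.29 = 0.767.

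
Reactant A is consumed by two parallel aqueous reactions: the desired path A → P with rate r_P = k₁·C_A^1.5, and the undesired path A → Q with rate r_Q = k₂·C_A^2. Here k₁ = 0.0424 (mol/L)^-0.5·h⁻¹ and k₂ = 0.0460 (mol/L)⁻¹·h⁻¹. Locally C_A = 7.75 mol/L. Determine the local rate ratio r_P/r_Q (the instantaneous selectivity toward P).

0.331

S_{P/Q} = r_P/r_Q = (k₁·C_A^1.5)/(k₂·C_A^2) = (k₁/k₂)·C_A^-0.5.
= (0.0424×7.750^1.5) / (0.0460×7.750^2) = 0.9148/2.763 = 0.331.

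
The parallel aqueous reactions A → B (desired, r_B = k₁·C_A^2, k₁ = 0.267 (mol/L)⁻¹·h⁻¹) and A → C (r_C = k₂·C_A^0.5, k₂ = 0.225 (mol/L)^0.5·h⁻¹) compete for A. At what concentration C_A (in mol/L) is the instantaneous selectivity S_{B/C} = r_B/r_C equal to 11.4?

4.52 mol/L

S_{B/C} = (k₁/k₂)·C_A^1.5 ⇒ C_A = (S·k₂/k₁)^(1/1.5).
= (11.4×0.225/0.267)^(0.6667) = (9.607)^(0.6667) = 4.52 mol/L.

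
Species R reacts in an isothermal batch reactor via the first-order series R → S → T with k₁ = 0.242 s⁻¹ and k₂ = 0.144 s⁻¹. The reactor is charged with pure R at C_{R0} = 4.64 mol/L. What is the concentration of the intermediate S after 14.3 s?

Solving the coupled first-order balances gives C_S(t) = [k₁/(k₂−k₁)]·C_{R0}·(e^(−k₁t) − e^(−k₂t)).
e^(−k₁t) = e^(−0.242×14.3) = e^(−3.461) = 0.03141; e^(−k₂t) = e^(−2.059) = 0.1276.
C_S = 0.242×4.64/(0.144−0.242) × (0.03141−0.1276) = (-11.46)×(-0.09615) = 1.102 mol/L.

1.10 mol/L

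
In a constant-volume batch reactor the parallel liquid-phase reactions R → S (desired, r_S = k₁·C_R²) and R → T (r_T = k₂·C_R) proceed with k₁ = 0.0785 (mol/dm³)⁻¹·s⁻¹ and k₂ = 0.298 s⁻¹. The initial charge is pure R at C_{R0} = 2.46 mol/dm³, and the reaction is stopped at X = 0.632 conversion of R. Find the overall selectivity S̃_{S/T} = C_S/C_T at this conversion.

0.434

C_R = C_{R0}(1−X) = 0.9053 mol/dm³.
Along a PFR/batch, dC_T/dC_R = −r_T/(r_S+r_T) = −k₂/(k₂+k₁·C_R).
Integrating from C_{R0} to C_R: C_T = (0.298/0.0785)·ln[(0.298+0.0785·2.46)/(0.298+0.0785·0.905)] = 3.796·ln(0.4911/0.3691) = 1.085 mol/dm³.
Then C_S = (C_{R0}−C_R) − C_T = 1.555 − 1.085 = 0.4702 mol/dm³.
S̃_{S/T} = C_S/C_T = 0.4702/1.085 = 0.434.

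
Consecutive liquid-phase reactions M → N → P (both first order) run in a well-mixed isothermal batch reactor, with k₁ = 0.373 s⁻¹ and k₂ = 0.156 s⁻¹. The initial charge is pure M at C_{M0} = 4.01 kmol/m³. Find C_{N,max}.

2.14 kmol/m³

For a first-order series the maximum intermediate yield is C_{N,max}/C_{M0} = (k₁/k₂)^[k₂/(k₂−k₁)].
= (0.373/0.156)^(0.156/(0.156−0.373)) = (2.391)^(-0.7189) = 0.5344.
C_{N,max} = 0.5344×4.01 = 2.14 kmol/m³.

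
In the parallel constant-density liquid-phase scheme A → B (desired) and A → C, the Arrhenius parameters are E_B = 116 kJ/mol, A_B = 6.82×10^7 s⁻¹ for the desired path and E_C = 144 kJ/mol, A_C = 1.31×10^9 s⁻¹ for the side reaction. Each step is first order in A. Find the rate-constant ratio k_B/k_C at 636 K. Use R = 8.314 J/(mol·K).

10.4

Since both paths have the same order in A, the concentration cancels and S_{B/C} = k_B/k_C = (A_B/A_C)·exp[(E_C−E_B)/(RT)].
(E_C−E_B)/(RT) = (144−116)×10³/(8.314×636) = 28000/5288 = 5.295.
k_B/k_C = (6.82×10^7/1.31×10^9)·exp(5.295) = 0.05206 × 199.4 = 10.4.
Since E_B < E_C, lowering the temperature improves selectivity toward B.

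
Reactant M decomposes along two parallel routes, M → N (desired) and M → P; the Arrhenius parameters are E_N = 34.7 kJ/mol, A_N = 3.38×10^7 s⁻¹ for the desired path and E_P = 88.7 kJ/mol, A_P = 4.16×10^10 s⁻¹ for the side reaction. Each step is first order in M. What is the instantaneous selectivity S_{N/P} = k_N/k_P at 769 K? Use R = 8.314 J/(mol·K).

3.78

Since both paths have the same order in M, the concentration cancels and S_{N/P} = k_N/k_P = (A_N/A_P)·exp[(E_P−E_N)/(RT)].
(E_P−E_N)/(RT) = (88.7−34.7)×10³/(8.314×769) = 54000/6393 = 8.446.
k_N/k_P = (3.38×10^7/4.16×10^10)·exp(8.446) = 8.125×10^-4 × 4657 = 3.78.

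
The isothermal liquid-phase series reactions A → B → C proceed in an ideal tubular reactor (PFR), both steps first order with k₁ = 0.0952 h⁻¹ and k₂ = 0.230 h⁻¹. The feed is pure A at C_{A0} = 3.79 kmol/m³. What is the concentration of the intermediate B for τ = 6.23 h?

0.840 kmol/m³

For first-order series with pure A initially, C_B(τ) = k₁C_{A0}/(k₂−k₁)·(e^(−k₁τ) − e^(−k₂τ)).
e^(−k₁τ) = e^(−0.0952×6.23) = e^(−0.5931) = 0.5526; e^(−k₂τ) = e^(−1.433) = 0.2386.
C_B = 0.0952×3.79/(0.230−0.0952) × (0.5526−0.2386) = 2.677×0.3140 = 0.8405 kmol/m³.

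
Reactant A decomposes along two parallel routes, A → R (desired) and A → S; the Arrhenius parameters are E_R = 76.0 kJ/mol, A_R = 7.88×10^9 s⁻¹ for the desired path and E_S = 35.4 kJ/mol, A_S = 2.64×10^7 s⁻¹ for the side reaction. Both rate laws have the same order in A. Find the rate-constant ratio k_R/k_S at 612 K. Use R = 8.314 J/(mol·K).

With equal orders, S_{R/S} = k_R/k_S = (A_R/A_S)·exp[(E_S−E_R)/(RT)].
(E_S−E_R)/(RT) = (35.4−76.0)×10³/(8.314×612) = -40600/5088 = -7.979.
k_R/k_S = (7.88×10^9/2.64×10^7)·exp(-7.979) = 298.5 × 3.425×10^-4 = 0.102.
Since E_R > E_S, raising the temperature improves selectivity toward R.

0.102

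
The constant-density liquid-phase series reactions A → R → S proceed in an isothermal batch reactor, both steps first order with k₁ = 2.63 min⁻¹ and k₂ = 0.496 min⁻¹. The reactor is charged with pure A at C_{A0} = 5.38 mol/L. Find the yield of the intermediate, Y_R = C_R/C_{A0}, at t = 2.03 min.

0.444

The intermediate concentration in a first-order A→B→C sequence is C_R = k₁C_{A0}(e^(−k₁t) − e^(−k₂t))/(k₂−k₁).
e^(−k₁t) = e^(−2.63×2.03) = e^(−5.339) = 0.004801; e^(−k₂t) = e^(−1.007) = 0.3654.
C_R = 2.63×5.38/(0.496−2.63) × (0.004801−0.3654) = (-6.630)×(-0.3606) = 2.391 mol/L.
Y_R = C_R/C_{A0} = 2.391/5.38 = 0.444.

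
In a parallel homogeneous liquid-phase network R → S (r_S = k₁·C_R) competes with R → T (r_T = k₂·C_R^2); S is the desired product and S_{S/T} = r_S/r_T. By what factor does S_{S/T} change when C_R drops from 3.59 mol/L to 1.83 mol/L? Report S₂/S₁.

1.96

S_{S/T} = (k₁/k₂)·C_R⁻¹, so S₂/S₁ = (C_{R,2}/C_{R,1})⁻¹.
= 3.59/1.83 = 1.96.
Selectivity toward S rises as C_R falls — low-concentration operation is favoured.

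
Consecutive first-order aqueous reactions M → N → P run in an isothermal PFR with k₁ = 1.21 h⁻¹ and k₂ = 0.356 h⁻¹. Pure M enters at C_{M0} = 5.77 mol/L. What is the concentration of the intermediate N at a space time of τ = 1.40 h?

3.46 mol/L

For first-order series with pure M initially, C_N(τ) = k₁C_{M0}/(k₂−k₁)·(e^(−k₁τ) − e^(−k₂τ)).
e^(−k₁τ) = e^(−1.21×1.40) = e^(−1.694) = 0.1838; e^(−k₂τ) = e^(−0.4984) = 0.6075.
C_N = 1.21×5.77/(0.356−1.21) × (0.1838−0.6075) = (-8.175)×(-0.4237) = 3.464 mol/L.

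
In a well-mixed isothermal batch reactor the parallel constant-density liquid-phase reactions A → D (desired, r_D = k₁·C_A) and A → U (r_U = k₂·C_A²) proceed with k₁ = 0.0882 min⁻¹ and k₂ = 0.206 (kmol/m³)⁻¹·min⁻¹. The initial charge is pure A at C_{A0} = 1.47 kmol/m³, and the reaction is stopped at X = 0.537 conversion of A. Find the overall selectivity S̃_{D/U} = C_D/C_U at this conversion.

C_A = C_{A0}(1−X) = 0.6806 kmol/m³.
Along a PFR/batch, dC_D/dC_A = −r_D/(r_D+r_U) = −k₁/(k₁+k₂·C_A).
Integrating from C_{A0} to C_A: C_D = (0.0882/0.206)·ln[(0.0882+0.206·1.47)/(0.0882+0.206·0.681)] = 0.4282·ln(0.3910/0.2284) = 0.2302 kmol/m³.
C_U = (C_{A0}−C_A)−C_D = 0.5592 kmol/m³; S̃_{D/U} = 0.2302/0.5592 = 0.412.

0.412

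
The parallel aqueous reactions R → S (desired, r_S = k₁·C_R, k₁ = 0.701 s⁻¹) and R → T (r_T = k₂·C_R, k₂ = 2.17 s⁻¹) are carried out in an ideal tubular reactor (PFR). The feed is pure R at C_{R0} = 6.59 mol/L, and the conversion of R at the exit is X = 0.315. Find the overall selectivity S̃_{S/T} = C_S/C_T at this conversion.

C_R = C_{R0}(1−X) = 4.514 mol/L.
Both paths are first order in R, so the instantaneous fraction to S is constant: dC_S/d(−C_R) = k₁/(k₁+k₂) = 0.2442.
C_S = 0.2442·(C_{R0}−C_R) = 0.2442×2.076 = 0.507 mol/L.
C_T = (C_{R0}−C_R)−C_S = 1.569 mol/L; S̃_{S/T} = 0.5069/1.569 = 0.323.

0.323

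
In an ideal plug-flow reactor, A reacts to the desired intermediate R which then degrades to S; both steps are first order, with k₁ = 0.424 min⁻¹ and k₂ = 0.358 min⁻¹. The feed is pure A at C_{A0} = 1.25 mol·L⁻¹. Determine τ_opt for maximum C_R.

2.56 min

Setting dC_R/dτ = 0 gives τ_opt = ln(k₂/k₁)/(k₂−k₁).
= ln(0.358/0.424)/(0.358−0.424) = ln(0.8443)/-0.06600 = -0.1692/-0.06600 = 2.56 min.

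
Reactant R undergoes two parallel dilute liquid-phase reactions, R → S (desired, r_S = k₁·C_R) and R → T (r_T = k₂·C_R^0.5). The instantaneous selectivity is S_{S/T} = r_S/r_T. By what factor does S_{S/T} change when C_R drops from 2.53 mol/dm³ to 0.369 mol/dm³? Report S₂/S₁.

S_{S/T} = (k₁/k₂)·C_R^0.5, so S₂/S₁ = (C_{R,2}/C_{R,1})^0.5.
= (0.369/2.53)^0.5 = (0.1458)^0.5 = 0.382.
Selectivity toward S falls as C_R falls — high-concentration operation is favoured.

0.382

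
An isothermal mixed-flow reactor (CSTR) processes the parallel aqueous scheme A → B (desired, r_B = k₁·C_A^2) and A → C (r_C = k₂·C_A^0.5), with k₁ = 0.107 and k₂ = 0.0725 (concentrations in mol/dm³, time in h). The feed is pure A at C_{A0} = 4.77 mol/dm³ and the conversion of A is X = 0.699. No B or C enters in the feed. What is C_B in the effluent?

2.39 mol/dm³

Exit C_A = C_{A0}(1−X) = 4.77×0.301 = 1.436 mol/dm³.
In a CSTR the entire volume is at exit conditions, so r_B = 0.107×1.436^2 = 0.2206 and r_C = 0.0725×1.436^0.5 = 0.08687.
Fraction of consumed A going to B: r_B/(r_B+r_C) = 0.7174.
C_B = 0.7174·C_{A0}·X = 0.7174×4.77×0.699 = 2.39 mol/dm³.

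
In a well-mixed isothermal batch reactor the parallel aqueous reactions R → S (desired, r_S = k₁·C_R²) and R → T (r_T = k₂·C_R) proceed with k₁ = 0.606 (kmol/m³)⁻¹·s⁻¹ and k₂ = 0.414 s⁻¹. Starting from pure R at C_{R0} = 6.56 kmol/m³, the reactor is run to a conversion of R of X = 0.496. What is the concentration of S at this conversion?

C_R = C_{R0}(1−X) = 3.306 kmol/m³.
Along a PFR/batch, dC_T/dC_R = −r_T/(r_S+r_T) = −k₂/(k₂+k₁·C_R).
Integrating from C_{R0} to C_R: C_T = (0.414/0.606)·ln[(0.414+0.606·6.56)/(0.414+0.606·3.31)] = 0.6832·ln(4.389/2.418) = 0.4075 kmol/m³.
Then C_S = (C_{R0}−C_R) − C_T = 3.254 − 0.4075 = 2.846 kmol/m³.

2.85 kmol/m³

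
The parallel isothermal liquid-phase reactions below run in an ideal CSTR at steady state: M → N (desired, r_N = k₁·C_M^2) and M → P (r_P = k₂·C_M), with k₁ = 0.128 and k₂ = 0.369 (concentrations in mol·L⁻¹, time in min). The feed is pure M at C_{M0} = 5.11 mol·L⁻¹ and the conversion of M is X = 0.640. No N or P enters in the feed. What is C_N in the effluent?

Exit C_M = C_{M0}(1−X) = 5.11×0.360 = 1.840 mol·L⁻¹.
Rates in a CSTR are evaluated at the outlet concentration: r_N = 0.128×1.840^2 = 0.4332, r_P = 0.369×1.840 = 0.6788.
Fraction of consumed M going to N: r_N/(r_N+r_P) = 0.3895.
C_N = 0.3895·C_{M0}·X = 0.3895×5.11×0.640 = 1.27 mol·L⁻¹.

1.27 mol·L⁻¹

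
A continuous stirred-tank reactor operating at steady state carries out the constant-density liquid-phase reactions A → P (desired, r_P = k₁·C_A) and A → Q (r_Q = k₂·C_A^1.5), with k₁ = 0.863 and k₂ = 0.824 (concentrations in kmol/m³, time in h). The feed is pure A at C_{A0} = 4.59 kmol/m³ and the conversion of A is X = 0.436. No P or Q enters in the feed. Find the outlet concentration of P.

0.789 kmol/m³

Exit C_A = C_{A0}(1−X) = 4.59×0.564 = 2.589 kmol/m³.
A CSTR operates uniformly at the exit composition, giving r_P = 2.234 and r_Q = 3.432 (each k·C_A^n at C_A = 2.589).
Fraction of consumed A going to P: r_P/(r_P+r_Q) = 0.3943.
C_P = 0.3943·C_{A0}·X = 0.3943×4.59×0.436 = 0.789 kmol/m³.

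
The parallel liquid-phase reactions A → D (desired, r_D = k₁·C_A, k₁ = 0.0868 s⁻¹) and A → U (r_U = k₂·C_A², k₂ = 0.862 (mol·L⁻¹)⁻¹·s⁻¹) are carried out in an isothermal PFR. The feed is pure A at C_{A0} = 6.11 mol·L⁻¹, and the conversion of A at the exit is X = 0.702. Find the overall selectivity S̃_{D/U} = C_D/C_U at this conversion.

C_A = C_{A0}(1−X) = 1.821 mol·L⁻¹.
Along a PFR/batch, dC_D/dC_A = −r_D/(r_D+r_U) = −k₁/(k₁+k₂·C_A).
Integrating from C_{A0} to C_A: C_D = (0.0868/0.862)·ln[(0.0868+0.862·6.11)/(0.0868+0.862·1.82)] = 0.1007·ln(5.354/1.656) = 0.1181 mol·L⁻¹.
C_U = (C_{A0}−C_A)−C_D = 4.171 mol·L⁻¹; S̃_{D/U} = 0.1181/4.171 = 0.0283.

0.0283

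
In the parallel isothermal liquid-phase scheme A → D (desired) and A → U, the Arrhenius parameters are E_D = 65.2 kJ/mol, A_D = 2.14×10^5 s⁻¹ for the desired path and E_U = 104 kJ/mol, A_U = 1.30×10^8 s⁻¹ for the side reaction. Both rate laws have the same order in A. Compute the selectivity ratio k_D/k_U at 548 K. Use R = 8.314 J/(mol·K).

With equal orders, S_{D/U} = k_D/k_U = (A_D/A_U)·exp[(E_U−E_D)/(RT)].
(E_U−E_D)/(RT) = (104−65.2)×10³/(8.314×548) = 38800/4556 = 8.516.
k_D/k_U = (2.14×10^5/1.30×10^8)·exp(8.516) = 0.001646 × 4995 = 8.22.

8.22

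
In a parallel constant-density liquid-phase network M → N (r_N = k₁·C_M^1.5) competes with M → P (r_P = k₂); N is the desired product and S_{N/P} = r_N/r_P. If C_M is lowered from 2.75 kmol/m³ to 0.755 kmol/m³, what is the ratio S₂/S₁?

S_{N/P} = (k₁/k₂)·C_M^1.5, so S₂/S₁ = (C_{M,2}/C_{M,1})^1.5.
= (0.755/2.75)^1.5 = (0.2745)^1.5 = 0.144.

0.144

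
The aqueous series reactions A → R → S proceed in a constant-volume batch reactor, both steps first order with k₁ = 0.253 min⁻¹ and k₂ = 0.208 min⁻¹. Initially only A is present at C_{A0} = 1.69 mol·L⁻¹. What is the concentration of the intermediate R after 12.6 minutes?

The intermediate concentration in a first-order A→B→C sequence is C_R = k₁C_{A0}(e^(−k₁t) − e^(−k₂t))/(k₂−k₁).
e^(−k₁t) = e^(−0.253×12.6) = e^(−3.188) = 0.04126; e^(−k₂t) = e^(−2.621) = 0.07274.
C_R = 0.253×1.69/(0.208−0.253) × (0.04126−0.07274) = (-9.502)×(-0.03148) = 0.2991 mol·L⁻¹.

0.299 mol·L⁻¹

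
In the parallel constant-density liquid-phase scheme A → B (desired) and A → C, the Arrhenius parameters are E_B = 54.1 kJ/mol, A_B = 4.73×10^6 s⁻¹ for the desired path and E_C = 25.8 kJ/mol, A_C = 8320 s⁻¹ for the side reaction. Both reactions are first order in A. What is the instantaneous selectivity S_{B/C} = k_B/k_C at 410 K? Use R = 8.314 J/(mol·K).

k_B/k_C = (A_B/A_C)·exp[−(E_B−E_C)/(RT)] = (A_B/A_C)·exp[(E_C−E_B)/(RT)].
(E_C−E_B)/(RT) = (25.8−54.1)×10³/(8.314×410) = -28300/3409 = -8.302.
k_B/k_C = (4.73×10^6/8320)·exp(-8.302) = 568.5 × 2.480×10^-4 = 0.141.
Since E_B > E_C, raising the temperature improves selectivity toward B.

0.141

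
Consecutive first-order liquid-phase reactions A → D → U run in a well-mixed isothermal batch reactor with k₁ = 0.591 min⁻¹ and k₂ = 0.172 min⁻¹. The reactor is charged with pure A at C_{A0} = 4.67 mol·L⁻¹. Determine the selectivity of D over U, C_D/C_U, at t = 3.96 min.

1.77

The intermediate concentration in a first-order A→B→C sequence is C_D = k₁C_{A0}(e^(−k₁t) − e^(−k₂t))/(k₂−k₁).
e^(−k₁t) = e^(−0.591×3.96) = e^(−2.340) = 0.09629; e^(−k₂t) = e^(−0.6811) = 0.5060.
C_D = 0.591×4.67/(0.172−0.591) × (0.09629−0.5060) = (-6.587)×(-0.4098) = 2.699 mol·L⁻¹.
C_A = C_{A0}e^(−k₁t) = 0.4497 mol·L⁻¹, so C_U = C_{A0}−C_A−C_D = 1.521 mol·L⁻¹; C_D/C_U = 1.77.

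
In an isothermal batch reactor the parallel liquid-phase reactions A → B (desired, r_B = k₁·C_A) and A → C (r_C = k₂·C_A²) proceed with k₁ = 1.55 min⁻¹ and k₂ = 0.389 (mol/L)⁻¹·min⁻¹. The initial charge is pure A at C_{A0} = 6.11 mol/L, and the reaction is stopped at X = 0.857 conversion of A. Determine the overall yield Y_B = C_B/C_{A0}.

0.477

C_A = C_{A0}(1−X) = 0.8737 mol/L.
Along a PFR/batch, dC_B/dC_A = −r_B/(r_B+r_C) = −k₁/(k₁+k₂·C_A).
Integrating from C_{A0} to C_A: C_B = (1.55/0.389)·ln[(1.55+0.389·6.11)/(1.55+0.389·0.874)] = 3.985·ln(3.927/1.890) = 2.914 mol/L.
Y_B = C_B/C_{A0} = 2.914/6.11 = 0.477.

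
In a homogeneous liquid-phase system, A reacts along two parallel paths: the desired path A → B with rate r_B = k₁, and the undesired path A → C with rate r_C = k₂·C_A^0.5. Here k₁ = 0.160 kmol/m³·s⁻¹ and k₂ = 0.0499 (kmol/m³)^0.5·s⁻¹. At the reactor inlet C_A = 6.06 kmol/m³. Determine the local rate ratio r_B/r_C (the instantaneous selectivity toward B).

1.30

S_{B/C} = r_B/r_C = (k₁)/(k₂·C_A^0.5) = (k₁/k₂)·C_A^-0.5.
= (0.160) / (0.0499×6.060^0.5) = 0.1600/0.1228 = 1.30.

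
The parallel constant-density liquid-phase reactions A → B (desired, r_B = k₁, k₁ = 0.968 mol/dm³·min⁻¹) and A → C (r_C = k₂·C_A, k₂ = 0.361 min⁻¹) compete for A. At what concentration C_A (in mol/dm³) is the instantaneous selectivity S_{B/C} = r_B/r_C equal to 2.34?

S_{B/C} = (k₁/k₂)·C_A⁻¹ ⇒ C_A = (S·k₂/k₁)^(-1).
= (2.34×0.361/0.968)^(-1) = (0.8727)^(-1) = 1.15 mol/dm³.

1.15 mol/dm³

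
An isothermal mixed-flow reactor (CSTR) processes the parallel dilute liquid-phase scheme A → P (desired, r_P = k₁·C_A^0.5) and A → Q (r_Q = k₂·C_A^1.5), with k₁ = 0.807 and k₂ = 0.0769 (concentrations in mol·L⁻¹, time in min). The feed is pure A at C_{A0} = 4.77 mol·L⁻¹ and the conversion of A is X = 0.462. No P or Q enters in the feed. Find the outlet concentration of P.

Exit C_A = C_{A0}(1−X) = 4.77×0.538 = 2.566 mol·L⁻¹.
Rates in a CSTR are evaluated at the outlet concentration: r_P = 0.807×2.566^0.5 = 1.293, r_Q = 0.0769×2.566^1.5 = 0.3161.
Fraction of consumed A going to P: r_P/(r_P+r_Q) = 0.8035.
C_P = 0.8035·C_{A0}·X = 0.8035×4.77×0.462 = 1.77 mol·L⁻¹.

1.77 mol·L⁻¹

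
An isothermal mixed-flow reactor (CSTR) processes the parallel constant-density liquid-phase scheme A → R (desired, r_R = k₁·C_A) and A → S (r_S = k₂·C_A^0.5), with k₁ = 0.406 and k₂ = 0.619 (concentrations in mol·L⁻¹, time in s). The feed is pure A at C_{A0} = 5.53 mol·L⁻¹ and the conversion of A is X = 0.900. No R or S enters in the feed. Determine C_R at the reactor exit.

Exit C_A = C_{A0}(1−X) = 5.53×0.100 = 0.5530 mol·L⁻¹.
A CSTR operates uniformly at the exit composition, giving r_R = 0.2245 and r_S = 0.4603 (each k·C_A^n at C_A = 0.5530).
Fraction of consumed A going to R: r_R/(r_R+r_S) = 0.3278.
C_R = 0.3278·C_{A0}·X = 0.3278×5.53×0.900 = 1.63 mol·L⁻¹.

1.63 mol·L⁻¹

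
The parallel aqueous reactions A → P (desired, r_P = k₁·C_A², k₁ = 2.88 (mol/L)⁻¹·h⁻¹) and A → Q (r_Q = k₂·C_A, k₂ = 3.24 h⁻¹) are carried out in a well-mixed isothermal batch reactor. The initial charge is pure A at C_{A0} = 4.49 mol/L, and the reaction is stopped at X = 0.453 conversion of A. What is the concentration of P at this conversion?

C_A = C_{A0}(1−X) = 2.456 mol/L.
Along a PFR/batch, dC_Q/dC_A = −r_Q/(r_P+r_Q) = −k₂/(k₂+k₁·C_A).
Integrating from C_{A0} to C_A: C_Q = (3.24/2.88)·ln[(3.24+2.88·4.49)/(3.24+2.88·2.46)] = 1.125·ln(16.17/10.31) = 0.5060 mol/L.
Then C_P = (C_{A0}−C_A) − C_Q = 2.034 − 0.5060 = 1.528 mol/L.

1.53 mol/L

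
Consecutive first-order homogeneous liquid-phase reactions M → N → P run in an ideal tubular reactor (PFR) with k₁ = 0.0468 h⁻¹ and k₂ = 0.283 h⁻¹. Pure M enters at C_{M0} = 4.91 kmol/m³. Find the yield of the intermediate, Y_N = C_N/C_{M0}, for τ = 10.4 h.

The intermediate concentration in a first-order A→B→C sequence is C_N = k₁C_{M0}(e^(−k₁τ) − e^(−k₂τ))/(k₂−k₁).
e^(−k₁τ) = e^(−0.0468×10.4) = e^(−0.4867) = 0.6146; e^(−k₂τ) = e^(−2.943) = 0.05270.
C_N = 0.0468×4.91/(0.283−0.0468) × (0.6146−0.05270) = 0.9729×0.5619 = 0.5467 kmol/m³.
Y_N = C_N/C_{M0} = 0.5467/4.91 = 0.111.

0.111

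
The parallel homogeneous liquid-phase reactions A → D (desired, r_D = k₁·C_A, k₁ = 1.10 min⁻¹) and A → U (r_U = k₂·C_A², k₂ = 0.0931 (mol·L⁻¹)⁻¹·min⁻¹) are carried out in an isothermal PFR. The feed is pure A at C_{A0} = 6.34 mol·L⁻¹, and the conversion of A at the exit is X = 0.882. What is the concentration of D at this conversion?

4.35 mol·L⁻¹

C_A = C_{A0}(1−X) = 0.7481 mol·L⁻¹.
Along a PFR/batch, dC_D/dC_A = −r_D/(r_D+r_U) = −k₁/(k₁+k₂·C_A).
Integrating from C_{A0} to C_A: C_D = (1.10/0.0931)·ln[(1.10+0.0931·6.34)/(1.10+0.0931·0.748)] = 11.82·ln(1.690/1.170) = 4.350 mol·L⁻¹.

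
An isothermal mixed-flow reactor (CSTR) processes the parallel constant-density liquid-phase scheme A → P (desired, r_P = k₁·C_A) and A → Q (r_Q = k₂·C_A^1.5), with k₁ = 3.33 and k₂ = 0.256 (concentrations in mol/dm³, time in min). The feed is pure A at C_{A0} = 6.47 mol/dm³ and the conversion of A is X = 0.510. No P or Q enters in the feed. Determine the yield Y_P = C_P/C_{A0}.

0.449

Exit C_A = C_{A0}(1−X) = 6.47×0.490 = 3.170 mol/dm³.
Rates in a CSTR are evaluated at the outlet concentration: r_P = 3.33×3.170 = 10.56, r_Q = 0.256×3.170^1.5 = 1.445.
Fraction of consumed A going to P: r_P/(r_P+r_Q) = 0.8796.
C_P = 0.8796·C_{A0}·X = 0.8796×6.47×0.510 = 2.90 mol/dm³; Y_P = C_P/C_{A0} = 0.449.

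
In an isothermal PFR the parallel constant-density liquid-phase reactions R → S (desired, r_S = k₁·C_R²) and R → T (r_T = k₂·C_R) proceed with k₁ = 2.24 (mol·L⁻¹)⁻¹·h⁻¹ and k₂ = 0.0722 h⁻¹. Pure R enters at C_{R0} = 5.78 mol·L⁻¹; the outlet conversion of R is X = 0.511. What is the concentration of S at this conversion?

2.93 mol·L⁻¹

C_R = C_{R0}(1−X) = 2.826 mol·L⁻¹.
Along a PFR/batch, dC_T/dC_R = −r_T/(r_S+r_T) = −k₂/(k₂+k₁·C_R).
Integrating from C_{R0} to C_R: C_T = (0.0722/2.24)·ln[(0.0722+2.24·5.78)/(0.0722+2.24·2.83)] = 0.03223·ln(13.02/6.403) = 0.02287 mol·L⁻¹.
Then C_S = (C_{R0}−C_R) − C_T = 2.954 − 0.02287 = 2.931 mol·L⁻¹.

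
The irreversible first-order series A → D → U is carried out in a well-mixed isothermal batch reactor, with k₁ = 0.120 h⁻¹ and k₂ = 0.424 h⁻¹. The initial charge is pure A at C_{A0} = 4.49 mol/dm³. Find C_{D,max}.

At the optimum, C_{D,max}/C_{A0} = (k₁/k₂)^[k₂/(k₂−k₁)].
= (0.120/0.424)^(0.424/(0.424−0.120)) = (0.2830)^(1.395) = 0.1720.
C_{D,max} = 0.1720×4.49 = 0.772 mol/dm³.

0.772 mol/dm³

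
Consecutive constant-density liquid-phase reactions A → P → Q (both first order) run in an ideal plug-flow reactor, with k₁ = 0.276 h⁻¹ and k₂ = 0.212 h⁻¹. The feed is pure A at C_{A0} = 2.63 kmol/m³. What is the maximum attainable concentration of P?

At the optimum, C_{P,max}/C_{A0} = (k₁/k₂)^[k₂/(k₂−k₁)].
= (0.276/0.212)^(0.212/(0.212−0.276)) = (1.302)^(-3.312) = 0.4173.
C_{P,max} = 0.4173×2.63 = 1.10 kmol/m³.

1.10 kmol/m³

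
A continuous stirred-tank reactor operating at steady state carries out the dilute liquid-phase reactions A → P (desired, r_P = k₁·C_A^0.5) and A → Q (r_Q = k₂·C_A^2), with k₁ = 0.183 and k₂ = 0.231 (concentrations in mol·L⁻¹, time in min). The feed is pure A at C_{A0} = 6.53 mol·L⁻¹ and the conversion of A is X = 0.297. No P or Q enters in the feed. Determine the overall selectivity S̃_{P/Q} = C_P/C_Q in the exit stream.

Exit C_A = C_{A0}(1−X) = 6.53×0.703 = 4.591 mol·L⁻¹.
Rates in a CSTR are evaluated at the outlet concentration: r_P = 0.183×4.591^0.5 = 0.3921, r_Q = 0.231×4.591^2 = 4.868.
Overall selectivity = C_P/C_Q = r_Pτ/(r_Qτ) = r_P/r_Q = 0.0805.

0.0805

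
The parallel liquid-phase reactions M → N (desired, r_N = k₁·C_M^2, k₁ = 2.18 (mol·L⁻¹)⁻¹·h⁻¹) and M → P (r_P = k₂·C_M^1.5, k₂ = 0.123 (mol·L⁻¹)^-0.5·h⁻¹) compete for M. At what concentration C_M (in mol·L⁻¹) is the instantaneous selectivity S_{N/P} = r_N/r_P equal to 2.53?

0.0204 mol·L⁻¹

S_{N/P} = (k₁/k₂)·C_M^0.5 ⇒ C_M = (S·k₂/k₁)^(2).
= (2.53×0.123/2.18)^(2) = (0.1427)^(2) = 0.0204 mol·L⁻¹.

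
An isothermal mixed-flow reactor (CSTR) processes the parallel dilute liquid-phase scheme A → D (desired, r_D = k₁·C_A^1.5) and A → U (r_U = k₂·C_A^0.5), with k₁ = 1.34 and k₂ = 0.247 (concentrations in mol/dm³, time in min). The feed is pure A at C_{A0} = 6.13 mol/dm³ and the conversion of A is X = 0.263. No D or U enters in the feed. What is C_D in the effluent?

1.55 mol/dm³

Exit C_A = C_{A0}(1−X) = 6.13×0.737 = 4.518 mol/dm³.
In a CSTR the entire volume is at exit conditions, so r_D = 1.34×4.518^1.5 = 12.87 and r_U = 0.247×4.518^0.5 = 0.5250.
Fraction of consumed A going to D: r_D/(r_D+r_U) = 0.9608.
C_D = 0.9608·C_{A0}·X = 0.9608×6.13×0.263 = 1.55 mol/dm³.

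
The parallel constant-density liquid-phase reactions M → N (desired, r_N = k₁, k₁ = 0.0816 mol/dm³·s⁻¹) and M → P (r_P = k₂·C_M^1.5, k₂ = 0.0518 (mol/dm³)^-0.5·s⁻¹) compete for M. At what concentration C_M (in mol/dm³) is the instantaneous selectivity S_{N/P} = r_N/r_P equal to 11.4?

0.267 mol/dm³

S_{N/P} = (k₁/k₂)·C_M^-1.5 ⇒ C_M = (S·k₂/k₁)^(1/(-1.5)).
= (11.4×0.0518/0.0816)^(-0.6667) = (7.237)^(-0.6667) = 0.267 mol/dm³.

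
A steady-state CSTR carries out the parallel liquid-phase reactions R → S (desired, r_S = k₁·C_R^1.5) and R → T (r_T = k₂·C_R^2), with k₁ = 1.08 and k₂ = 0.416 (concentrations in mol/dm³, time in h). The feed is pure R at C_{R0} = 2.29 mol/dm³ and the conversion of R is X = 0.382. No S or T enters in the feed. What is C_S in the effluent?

0.600 mol/dm³

Exit C_R = C_{R0}(1−X) = 2.29×0.618 = 1.415 mol/dm³.
Rates in a CSTR are evaluated at the outlet concentration: r_S = 1.08×1.415^1.5 = 1.818, r_T = 0.416×1.415^2 = 0.8332.
Fraction of consumed R going to S: r_S/(r_S+r_T) = 0.6858.
C_S = 0.6858·C_{R0}·X = 0.6858×2.29×0.382 = 0.600 mol/dm³.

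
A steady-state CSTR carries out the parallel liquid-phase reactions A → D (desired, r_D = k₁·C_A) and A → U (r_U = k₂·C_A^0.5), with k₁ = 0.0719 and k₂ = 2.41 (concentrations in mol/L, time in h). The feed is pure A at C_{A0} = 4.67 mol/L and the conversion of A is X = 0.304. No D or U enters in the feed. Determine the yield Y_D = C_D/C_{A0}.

0.0155

Exit C_A = C_{A0}(1−X) = 4.67×0.696 = 3.250 mol/L.
In a CSTR the entire volume is at exit conditions, so r_D = 0.0719×3.250 = 0.2337 and r_U = 2.41×3.250^0.5 = 4.345.
Fraction of consumed A going to D: r_D/(r_D+r_U) = 0.05104.
C_D = 0.05104·C_{A0}·X = 0.05104×4.67×0.304 = 0.0725 mol/L; Y_D = C_D/C_{A0} = 0.0155.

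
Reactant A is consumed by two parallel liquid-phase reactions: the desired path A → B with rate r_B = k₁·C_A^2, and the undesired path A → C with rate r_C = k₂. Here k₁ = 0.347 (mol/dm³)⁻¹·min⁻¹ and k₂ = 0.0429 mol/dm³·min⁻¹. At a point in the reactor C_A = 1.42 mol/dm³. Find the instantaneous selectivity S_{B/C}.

S_{B/C} = r_B/r_C = (k₁·C_A^2)/(k₂) = (k₁/k₂)·C_A^2.
= (0.347×1.420^2) / (0.0429) = 0.6997/0.04290 = 16.3.
Since the desired path is higher order in A, keeping C_A high (PFR or concentrated feed) favours B.

16.3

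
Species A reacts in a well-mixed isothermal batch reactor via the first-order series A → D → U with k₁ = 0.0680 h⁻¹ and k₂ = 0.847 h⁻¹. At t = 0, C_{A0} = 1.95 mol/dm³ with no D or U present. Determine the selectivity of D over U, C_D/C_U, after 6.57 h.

0.182

The intermediate concentration in a first-order A→B→C sequence is C_D = k₁C_{A0}(e^(−k₁t) − e^(−k₂t))/(k₂−k₁).
e^(−k₁t) = e^(−0.0680×6.57) = e^(−0.4468) = 0.6397; e^(−k₂t) = e^(−5.565) = 0.003830.
C_D = 0.0680×1.95/(0.847−0.0680) × (0.6397−0.003830) = 0.1702×0.6359 = 0.1082 mol/dm³.
C_A = C_{A0}e^(−k₁t) = 1.247 mol/dm³, so C_U = C_{A0}−C_A−C_D = 0.5944 mol/dm³; C_D/C_U = 0.182.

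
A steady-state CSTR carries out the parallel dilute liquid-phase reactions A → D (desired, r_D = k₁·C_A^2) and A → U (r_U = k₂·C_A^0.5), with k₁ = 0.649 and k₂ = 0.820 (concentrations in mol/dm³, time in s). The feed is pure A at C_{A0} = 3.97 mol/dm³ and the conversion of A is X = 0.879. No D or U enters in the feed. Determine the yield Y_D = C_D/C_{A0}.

Exit C_A = C_{A0}(1−X) = 3.97×0.121 = 0.4804 mol/dm³.
Rates in a CSTR are evaluated at the outlet concentration: r_D = 0.649×0.4804^2 = 0.1498, r_U = 0.820×0.4804^0.5 = 0.5683.
Fraction of consumed A going to D: r_D/(r_D+r_U) = 0.2086.
C_D = 0.2086·C_{A0}·X = 0.2086×3.97×0.879 = 0.728 mol/dm³; Y_D = C_D/C_{A0} = 0.183.

0.183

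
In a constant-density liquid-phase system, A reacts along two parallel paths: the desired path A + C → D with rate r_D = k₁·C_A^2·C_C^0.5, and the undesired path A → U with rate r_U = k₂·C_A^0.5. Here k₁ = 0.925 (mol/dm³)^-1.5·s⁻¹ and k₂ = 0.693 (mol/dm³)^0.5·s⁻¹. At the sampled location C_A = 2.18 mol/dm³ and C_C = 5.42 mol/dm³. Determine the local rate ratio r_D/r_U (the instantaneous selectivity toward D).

10.0

S_{D/U} = r_D/r_U = (k₁·C_A^2·C_C^0.5)/(k₂·C_A^0.5) = (k₁/k₂)·C_A^1.5·C_C^0.5.
= (0.925×2.180^2×5.420^0.5) / (0.693×2.180^0.5) = 10.23/1.023 = 10.0.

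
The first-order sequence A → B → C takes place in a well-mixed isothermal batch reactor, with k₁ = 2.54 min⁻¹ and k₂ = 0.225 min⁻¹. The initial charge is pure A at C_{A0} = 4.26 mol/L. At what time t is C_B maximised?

Setting dC_B/dt = 0 gives t_opt = ln(k₂/k₁)/(k₂−k₁).
= ln(0.225/2.54)/(0.225−2.54) = ln(0.08858)/-2.315 = -2.424/-2.315 = 1.05 min.

1.05 min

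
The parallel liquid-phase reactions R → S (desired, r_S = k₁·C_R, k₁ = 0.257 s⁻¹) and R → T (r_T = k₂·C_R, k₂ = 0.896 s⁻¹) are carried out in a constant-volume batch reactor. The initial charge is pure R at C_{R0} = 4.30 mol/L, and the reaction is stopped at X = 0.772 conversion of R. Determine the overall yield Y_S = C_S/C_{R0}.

0.172

C_R = C_{R0}(1−X) = 0.9804 mol/L.
Both paths are first order in R, so the instantaneous fraction to S is constant: dC_S/d(−C_R) = k₁/(k₁+k₂) = 0.2229.
C_S = 0.2229·(C_{R0}−C_R) = 0.2229×3.320 = 0.740 mol/L.
Y_S = C_S/C_{R0} = 0.7399/4.30 = 0.172.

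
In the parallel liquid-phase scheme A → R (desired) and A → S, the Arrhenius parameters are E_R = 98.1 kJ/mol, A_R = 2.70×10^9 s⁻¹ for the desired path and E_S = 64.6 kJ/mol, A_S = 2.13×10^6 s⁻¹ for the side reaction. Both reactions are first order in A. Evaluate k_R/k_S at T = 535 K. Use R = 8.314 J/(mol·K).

0.679

With equal orders, S_{R/S} = k_R/k_S = (A_R/A_S)·exp[(E_S−E_R)/(RT)].
(E_S−E_R)/(RT) = (64.6−98.1)×10³/(8.314×535) = -33500/4448 = -7.531.
k_R/k_S = (2.70×10^9/2.13×10^6)·exp(-7.531) = 1268 × 5.359×10^-4 = 0.679.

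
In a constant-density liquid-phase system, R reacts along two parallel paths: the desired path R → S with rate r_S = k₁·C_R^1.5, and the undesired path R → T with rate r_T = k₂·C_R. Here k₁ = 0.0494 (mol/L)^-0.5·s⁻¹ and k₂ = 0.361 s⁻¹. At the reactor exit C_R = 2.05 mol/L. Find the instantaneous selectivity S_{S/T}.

S_{S/T} = r_S/r_T = (k₁·C_R^1.5)/(k₂·C_R) = (k₁/k₂)·C_R^0.5.
= (0.0494×2.050^1.5) / (0.361×2.050) = 0.1450/0.7400 = 0.196.
Since the desired path is higher order in R, keeping C_R high (PFR or concentrated feed) favours S.

0.196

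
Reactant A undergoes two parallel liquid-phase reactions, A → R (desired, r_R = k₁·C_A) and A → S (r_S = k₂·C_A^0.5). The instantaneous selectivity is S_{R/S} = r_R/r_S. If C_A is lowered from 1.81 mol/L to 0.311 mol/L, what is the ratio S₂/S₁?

S_{R/S} = (k₁/k₂)·C_A^0.5, so S₂/S₁ = (C_{A,2}/C_{A,1})^0.5.
= (0.311/1.81)^0.5 = (0.1718)^0.5 = 0.415.
Selectivity toward R falls as C_A falls — high-concentration operation is favoured.

0.415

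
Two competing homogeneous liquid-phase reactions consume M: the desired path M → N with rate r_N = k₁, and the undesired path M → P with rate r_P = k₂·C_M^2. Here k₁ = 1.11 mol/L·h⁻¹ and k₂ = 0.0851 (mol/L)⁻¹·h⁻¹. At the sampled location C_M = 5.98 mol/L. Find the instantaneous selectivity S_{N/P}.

0.365

S_{N/P} = r_N/r_P = (k₁)/(k₂·C_M^2) = (k₁/k₂)·C_M^-2.
= (1.11) / (0.0851×5.980^2) = 1.110/3.043 = 0.365.
The undesired path is higher order in M, so low C_M (CSTR or dilute feed) favours N.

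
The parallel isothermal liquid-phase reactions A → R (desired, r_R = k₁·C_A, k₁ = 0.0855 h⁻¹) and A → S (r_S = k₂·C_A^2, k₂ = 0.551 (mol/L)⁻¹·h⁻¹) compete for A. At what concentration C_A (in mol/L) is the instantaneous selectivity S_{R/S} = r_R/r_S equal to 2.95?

S_{R/S} = (k₁/k₂)·C_A⁻¹ ⇒ C_A = (S·k₂/k₁)^(-1).
= (2.95×0.551/0.0855)^(-1) = (19.01)^(-1) = 0.0526 mol/L.

0.0526 mol/L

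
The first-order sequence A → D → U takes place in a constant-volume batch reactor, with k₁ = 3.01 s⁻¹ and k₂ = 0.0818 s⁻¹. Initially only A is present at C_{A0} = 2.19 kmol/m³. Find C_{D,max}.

1.98 kmol/m³

For a first-order series the maximum intermediate yield is C_{D,max}/C_{A0} = (k₁/k₂)^[k₂/(k₂−k₁)].
= (3.01/0.0818)^(0.0818/(0.0818−3.01)) = (36.80)^(-0.02794) = 0.9042.
C_{D,max} = 0.9042×2.19 = 1.98 kmol/m³.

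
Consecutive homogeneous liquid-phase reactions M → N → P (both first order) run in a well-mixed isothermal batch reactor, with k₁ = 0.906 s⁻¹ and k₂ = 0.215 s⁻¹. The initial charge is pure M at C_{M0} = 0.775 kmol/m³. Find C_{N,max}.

0.495 kmol/m³

Evaluating C_N at t_opt = ln(k₂/k₁)/(k₂−k₁) gives C_{N,max}/C_{M0} = (k₁/k₂)^[k₂/(k₂−k₁)].
= (0.906/0.215)^(0.215/(0.215−0.906)) = (4.214)^(-0.3111) = 0.6392.
C_{N,max} = 0.6392×0.775 = 0.495 kmol/m³.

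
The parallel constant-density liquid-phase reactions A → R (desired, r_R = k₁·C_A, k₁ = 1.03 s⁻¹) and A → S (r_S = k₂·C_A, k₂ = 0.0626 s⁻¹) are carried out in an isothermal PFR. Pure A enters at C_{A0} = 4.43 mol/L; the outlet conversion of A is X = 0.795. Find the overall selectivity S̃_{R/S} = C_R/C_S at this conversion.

C_A = C_{A0}(1−X) = 0.9081 mol/L.
Both paths are first order in A, so the instantaneous fraction to R is constant: dC_R/d(−C_A) = k₁/(k₁+k₂) = 0.9427.
C_R = 0.9427·(C_{A0}−C_A) = 0.9427×3.522 = 3.32 mol/L.
C_S = (C_{A0}−C_A)−C_R = 0.2018 mol/L; S̃_{R/S} = 3.320/0.2018 = 16.5.

16.5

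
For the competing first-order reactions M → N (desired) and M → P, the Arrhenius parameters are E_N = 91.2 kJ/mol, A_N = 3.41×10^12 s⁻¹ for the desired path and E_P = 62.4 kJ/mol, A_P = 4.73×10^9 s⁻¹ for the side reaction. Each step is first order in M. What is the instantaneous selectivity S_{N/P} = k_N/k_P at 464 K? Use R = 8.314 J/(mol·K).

With equal orders, S_{N/P} = k_N/k_P = (A_N/A_P)·exp[(E_P−E_N)/(RT)].
(E_P−E_N)/(RT) = (62.4−91.2)×10³/(8.314×464) = -28800/3858 = -7.466.
k_N/k_P = (3.41×10^12/4.73×10^9)·exp(-7.466) = 720.9 × 5.724×10^-4 = 0.413.
Since E_N > E_P, raising the temperature improves selectivity toward N.

0.413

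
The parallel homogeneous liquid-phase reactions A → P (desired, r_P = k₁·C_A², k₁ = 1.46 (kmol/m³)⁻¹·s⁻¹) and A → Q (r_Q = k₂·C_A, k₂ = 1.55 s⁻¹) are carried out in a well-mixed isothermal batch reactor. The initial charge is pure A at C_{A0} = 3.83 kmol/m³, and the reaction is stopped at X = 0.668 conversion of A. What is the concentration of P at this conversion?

1.77 kmol/m³

C_A = C_{A0}(1−X) = 1.272 kmol/m³.
Along a PFR/batch, dC_Q/dC_A = −r_Q/(r_P+r_Q) = −k₂/(k₂+k₁·C_A).
Integrating from C_{A0} to C_A: C_Q = (1.55/1.46)·ln[(1.55+1.46·3.83)/(1.55+1.46·1.27)] = 1.062·ln(7.142/3.406) = 0.7859 kmol/m³.
Then C_P = (C_{A0}−C_A) − C_Q = 2.558 − 0.7859 = 1.773 kmol/m³.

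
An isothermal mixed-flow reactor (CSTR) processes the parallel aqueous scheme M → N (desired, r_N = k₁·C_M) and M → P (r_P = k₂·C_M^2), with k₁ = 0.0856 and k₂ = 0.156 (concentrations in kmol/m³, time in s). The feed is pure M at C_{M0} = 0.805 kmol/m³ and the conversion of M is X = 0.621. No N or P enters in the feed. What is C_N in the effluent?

0.321 kmol/m³

Exit C_M = C_{M0}(1−X) = 0.805×0.379 = 0.3051 kmol/m³.
In a CSTR the entire volume is at exit conditions, so r_N = 0.0856×0.3051 = 0.02612 and r_P = 0.156×0.3051^2 = 0.01452.
Fraction of consumed M going to N: r_N/(r_N+r_P) = 0.6427.
C_N = 0.6427·C_{M0}·X = 0.6427×0.805×0.621 = 0.321 kmol/m³.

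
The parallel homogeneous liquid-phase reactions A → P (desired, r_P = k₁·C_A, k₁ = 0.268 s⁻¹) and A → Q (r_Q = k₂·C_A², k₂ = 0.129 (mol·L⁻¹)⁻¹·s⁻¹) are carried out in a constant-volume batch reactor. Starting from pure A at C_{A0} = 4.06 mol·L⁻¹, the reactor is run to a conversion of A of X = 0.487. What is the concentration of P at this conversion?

C_A = C_{A0}(1−X) = 2.083 mol·L⁻¹.
Along a PFR/batch, dC_P/dC_A = −r_P/(r_P+r_Q) = −k₁/(k₁+k₂·C_A).
Integrating from C_{A0} to C_A: C_P = (0.268/0.129)·ln[(0.268+0.129·4.06)/(0.268+0.129·2.08)] = 2.078·ln(0.7917/0.5367) = 0.8078 mol·L⁻¹.

0.808 mol·L⁻¹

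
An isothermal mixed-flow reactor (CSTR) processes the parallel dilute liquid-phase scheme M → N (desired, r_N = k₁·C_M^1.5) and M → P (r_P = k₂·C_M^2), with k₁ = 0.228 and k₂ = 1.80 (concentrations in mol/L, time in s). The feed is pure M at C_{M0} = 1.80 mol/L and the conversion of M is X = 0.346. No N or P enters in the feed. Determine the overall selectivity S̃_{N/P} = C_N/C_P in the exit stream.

Exit C_M = C_{M0}(1−X) = 1.80×0.654 = 1.177 mol/L.
A CSTR operates uniformly at the exit composition, giving r_N = 0.2912 and r_P = 2.494 (each k·C_M^n at C_M = 1.177).
Overall selectivity = C_N/C_P = r_Nτ/(r_Pτ) = r_N/r_P = 0.117.

0.117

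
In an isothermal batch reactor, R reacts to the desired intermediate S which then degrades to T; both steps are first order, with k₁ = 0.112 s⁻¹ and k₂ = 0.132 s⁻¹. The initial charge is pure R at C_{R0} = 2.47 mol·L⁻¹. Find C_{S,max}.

For a first-order series the maximum intermediate yield is C_{S,max}/C_{R0} = (k₁/k₂)^[k₂/(k₂−k₁)].
= (0.112/0.132)^(0.132/(0.132−0.112)) = (0.8485)^(6.600) = 0.3381.
C_{S,max} = 0.3381×2.47 = 0.835 mol·L⁻¹.

0.835 mol·L⁻¹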